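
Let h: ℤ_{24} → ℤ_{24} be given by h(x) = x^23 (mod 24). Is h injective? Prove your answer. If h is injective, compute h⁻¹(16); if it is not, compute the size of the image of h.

h(0) = 0^23 = 0.
h(6): Repeated squaring mod 24: 6^1 ≡ 6, 6^2 ≡ 6² = 36 ≡ 12, 6^4 ≡ 12² = 144 ≡ 0, 6^8 ≡ 0² = 0, 6^16 ≡ 0² = 0. Since 23 = 16 + 4 + 2 + 1, 6^23 ≡ 0·0·12·6: 0·0 = 0, then 0·12 = 0, then 0·6 = 0. So 6^23 ≡ 0 (mod 24).
So h(0) = h(6) = 0 while 0 ≠ 6, thus h is not injective.
Since h is not injective, we determine |image(h)|. Computing x^23 mod 24 for each x (by repeated squaring, reducing mod 24 at every step), the values h(0), h(1), …, h(23) are: 0, 1, 8, 3, 16, 5, 0, 7, 8, 9, 16, 11, 0, 13, 8, 15, 16, 17, 0, 19, 8, 21, 16, 23.
The distinct values are {0, 1, 3, 5, 7, 8, 9, 11, 13, 15, 16, 17, 19, 21, 23}; there are 15 of them.

15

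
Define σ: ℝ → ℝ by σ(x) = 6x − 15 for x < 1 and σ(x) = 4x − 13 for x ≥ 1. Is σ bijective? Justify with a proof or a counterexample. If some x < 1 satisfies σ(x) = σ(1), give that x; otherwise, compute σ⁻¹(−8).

5/4

Both pieces are strictly increasing (slopes 6 and 4), so each is injective on its own interval.
The left piece maps (−∞, 1) onto (−∞, −9); the right piece maps [1, ∞) onto [−9, ∞).
Since −9 = −9, the images partition ℝ: σ is injective and surjective, hence bijective.
Because the two images are disjoint, no x < 1 has σ(x) = σ(1), so we compute σ⁻¹(−8): −8 lies in [−9, ∞), so solve 4x − 13 = −8: x = (−8 + 13)/4 = 5/4.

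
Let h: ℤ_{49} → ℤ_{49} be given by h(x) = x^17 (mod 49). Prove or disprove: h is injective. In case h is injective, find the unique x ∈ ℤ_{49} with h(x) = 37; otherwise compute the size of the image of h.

43

h(0) = 0^17 = 0.
h(7): Repeated squaring mod 49: 7^1 ≡ 7, 7^2 ≡ 7² = 49 ≡ 0, 7^4 ≡ 0² = 0, 7^8 ≡ 0² = 0, 7^16 ≡ 0² = 0. Since 17 = 16 + 1, 7^17 ≡ 0·7: 0·7 = 0. So 7^17 ≡ 0 (mod 49).
So h(0) = h(7) = 0 while 0 ≠ 7, thus h is not injective.
Since h is not injective, we determine |image(h)|. Computing x^17 mod 49 for each x (by repeated squaring, reducing mod 49 at every step), the values h(0), h(1), …, h(48) are: 0, 1, 46, 26, 9, 45, 20, 0, 22, 39, 12, 44, 38, 41, 0, 43, 32, 47, 30, 31, 13, 0, 15, 25, 33, 16, 24, 34, 0, 36, 18, 19, 2, 17, 6, 0, 8, 11, 5, 37, 10, 27, 0, 29, 4, 40, 23, 3, 48.
The distinct values are {0, 1, 2, 3, 4, 5, 6, 8, 9, 10, 11, 12, 13, 15, 16, 17, 18, 19, 20, 22, 23, 24, 25, 26, 27, 29, 30, 31, 32, 33, 34, 36, 37, 38, 39, 40, 41, 43, 44, 45, 46, 47, 48}; there are 43 of them.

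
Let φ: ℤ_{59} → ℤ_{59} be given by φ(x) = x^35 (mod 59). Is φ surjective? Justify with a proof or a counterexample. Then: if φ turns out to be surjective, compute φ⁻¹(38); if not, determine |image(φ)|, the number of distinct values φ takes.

Since 59 is prime, the nonzero elements of ℤ_{59} form a cyclic group of order 58.
As gcd(35, 58) = 1, raising to the 35th power is a bijection on this group: if a^35 ≡ b^35 then (ab^{−1})^35 = 1, and the only element of order dividing gcd(35, 58) = 1 is 1, so a = b.
With φ(0) = 0 this makes φ injective on all of ℤ_{59}, hence bijective (finite equal-size domain and codomain). In particular φ is surjective.
Since φ is surjective, we find the preimage of 38. The inverse of x ↦ x^35 on (ℤ_{59})^× is x ↦ x^5, because 35·5 = 175 = 3·58 + 1 ≡ 1 (mod 58) and x^{58} = 1 for x ≠ 0 (Fermat). So φ⁻¹(38) = 38^5 mod 59.
Repeated squaring mod 59: 38^1 ≡ 38, 38^2 ≡ 38² = 1444 ≡ 28, 38^4 ≡ 28² = 784 ≡ 17. Since 5 = 4 + 1, 38^5 ≡ 17·38: 17·38 = 646 ≡ 56. So 38^5 ≡ 56 (mod 59).
Hence φ⁻¹(38) = 56.

56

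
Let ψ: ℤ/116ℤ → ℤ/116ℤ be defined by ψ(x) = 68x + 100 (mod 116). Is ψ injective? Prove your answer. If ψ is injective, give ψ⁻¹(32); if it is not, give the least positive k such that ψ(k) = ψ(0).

Recall that ψ is injective when ψ(u) = ψ(v) forces u = v.
We have gcd(68, 116) = 4 > 1. Taking u = 0 and v = 29: ψ(0) = 100 and ψ(29) = 68·29 + 100 = 2072 ≡ 100 (mod 116).
So ψ(0) = ψ(29) while 0 ≠ 29, therefore ψ is not injective.
Since ψ is not injective, we find the least positive k with ψ(k) = ψ(0): this means 68k ≡ 0 (mod 116), i.e. 116 ∣ 68k. Since gcd(68, 116) = 4, dividing through by 4 this holds exactly when 29 ∣ 17k, and as gcd(17, 29) = 1, exactly when 29 ∣ k.
The smallest positive such k is 29.

29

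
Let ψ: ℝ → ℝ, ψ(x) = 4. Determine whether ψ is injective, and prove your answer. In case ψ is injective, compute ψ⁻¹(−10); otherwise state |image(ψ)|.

1

ψ(0) = 4 = ψ(1) with 0 ≠ 1, so ψ is not injective.
Since ψ is not injective, we state |image(ψ)|: the image of ψ is {4}, which has 1 element.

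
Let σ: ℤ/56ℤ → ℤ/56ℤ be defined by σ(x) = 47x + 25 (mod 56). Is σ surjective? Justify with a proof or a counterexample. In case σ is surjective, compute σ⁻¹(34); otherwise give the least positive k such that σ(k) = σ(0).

55

Since gcd(47, 56) = 1, 47 is invertible modulo 56. Euclid's algorithm: 56 = 1·47 + 9, 47 = 5·9 + 2, 9 = 4·2 + 1; back-substituting gives 1 = 31·47 − 26·56, so 47⁻¹ ≡ 31 (mod 56).
Then y ↦ 31(y − 25) is a two-sided inverse to σ, so every y ∈ ℤ/56ℤ has a preimage.
Therefore σ is surjective.
Since σ is surjective, we compute σ⁻¹(34): solve 47x + 25 ≡ 34 (mod 56), i.e. 47x ≡ 9 (mod 56).
Multiplying by 47⁻¹ = 31 gives x ≡ 31·9 = 279 = 4·56 + 55 ≡ 55 (mod 56).
Check: σ(55) = 47·55 + 25 = 2610 = 46·56 + 34 ≡ 34 (mod 56).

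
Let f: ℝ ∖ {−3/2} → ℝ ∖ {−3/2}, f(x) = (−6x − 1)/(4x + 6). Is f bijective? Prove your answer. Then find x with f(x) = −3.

-17/6

Suppose f(s) = f(t). Cross-multiplying: (−6s − 1)(4t + 6) = (−6t − 1)(4s + 6).
Expanding both sides and cancelling the symmetric terms leaves −32·(s − t) = 0. Since −32 ≠ 0, s = t. Therefore f is injective.
For any y ≠ −3/2, solving y(4x + 6) = −6x − 1 for x gives a well-defined x ≠ −3/2. So f is surjective.
So f is bijective.
Solving f(x) = −3: cross-multiplying gives −6x − 1 = −3(4x + 6), which rearranges to 6x = −17, so x = −17/6.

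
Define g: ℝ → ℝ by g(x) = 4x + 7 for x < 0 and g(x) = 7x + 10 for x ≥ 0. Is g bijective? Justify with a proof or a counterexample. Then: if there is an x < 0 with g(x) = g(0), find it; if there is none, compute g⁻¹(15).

Both pieces are strictly increasing (slopes 4 and 7), so each is injective on its own interval.
The left piece maps (−∞, 0) onto (−∞, 7); the right piece maps [0, ∞) onto [10, ∞).
The images leave a gap (7 has no preimage), so g is not surjective, hence not bijective.
Because the two images are disjoint, no x < 0 has g(x) = g(0), so we compute g⁻¹(15): 15 lies in [10, ∞), so solve 7x + 10 = 15: x = (15 − 10)/7 = 5/7.

5/7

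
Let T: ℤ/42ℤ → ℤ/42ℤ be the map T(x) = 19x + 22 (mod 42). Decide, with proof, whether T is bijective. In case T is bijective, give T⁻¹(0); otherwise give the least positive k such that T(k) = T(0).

32

Suppose T(a) = T(b) in ℤ/42ℤ. Then 19a + 22 ≡ 19b + 22 (mod 42), so 19(a − b) ≡ 0 (mod 42).
Since gcd(19, 42) = 1, 19 is invertible modulo 42, so a − b ≡ 0 (mod 42), i.e. a = b.
We now compute 19⁻¹ mod 42 explicitly. Euclid's algorithm: 42 = 2·19 + 4, 19 = 4·4 + 3, 4 = 1·3 + 1; back-substituting gives 1 = 31·19 − 14·42, so 19⁻¹ ≡ 31 (mod 42).
For any y ∈ ℤ/42ℤ, x = 31(y − 22) mod 42 satisfies T(x) = 19·31(y − 22) + 22 ≡ y (since 19·31 ≡ 1 mod 42). So every y has a preimage.
Therefore T is bijective.
Since T is bijective, we compute T⁻¹(0): solve 19x + 22 ≡ 0 (mod 42), i.e. 19x ≡ 20 (mod 42).
Multiplying by 19⁻¹ = 31 gives x ≡ 31·20 = 620 = 14·42 + 32 ≡ 32 (mod 42).
Check: T(32) = 19·32 + 22 = 630 = 15·42 + 0 ≡ 0 (mod 42).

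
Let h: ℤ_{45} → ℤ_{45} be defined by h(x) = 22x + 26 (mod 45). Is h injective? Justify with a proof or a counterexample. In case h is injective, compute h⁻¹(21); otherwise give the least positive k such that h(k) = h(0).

10

Suppose h(s) = h(t) in ℤ_{45}. Then 22s + 26 ≡ 22t + 26 (mod 45), hence 22(s − t) ≡ 0 (mod 45).
Since gcd(22, 45) = 1, 22 is invertible modulo 45, therefore s − t ≡ 0 (mod 45), i.e. s = t.
Therefore h is injective.
We now compute 22⁻¹ mod 45 explicitly. Euclid's algorithm: 45 = 2·22 + 1; back-substituting gives 1 = 43·22 − 21·45, so 22⁻¹ ≡ 43 (mod 45).
Since h is injective, we compute h⁻¹(21): solve 22x + 26 ≡ 21 (mod 45), i.e. 22x ≡ 40 (mod 45).
Multiplying by 22⁻¹ = 43 gives x ≡ 43·40 = 1720 = 38·45 + 10 ≡ 10 (mod 45).
Check: h(10) = 22·10 + 26 = 246 = 5·45 + 21 ≡ 21 (mod 45).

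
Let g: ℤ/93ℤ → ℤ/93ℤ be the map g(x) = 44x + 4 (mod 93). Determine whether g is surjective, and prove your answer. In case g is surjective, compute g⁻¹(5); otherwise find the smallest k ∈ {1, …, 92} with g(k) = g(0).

74

By definition, g is surjective if every y in the codomain equals g(x) for some x in the domain.
Since gcd(44, 93) = 1, 44 is invertible modulo 93. Euclid's algorithm: 93 = 2·44 + 5, 44 = 8·5 + 4, 5 = 1·4 + 1; back-substituting gives 1 = 74·44 − 35·93, so 44⁻¹ ≡ 74 (mod 93).
Then y ↦ 74(y − 4) is a two-sided inverse to g, so every y ∈ ℤ/93ℤ has a preimage.
Thus g is surjective.
Since g is surjective, we compute g⁻¹(5): solve 44x + 4 ≡ 5 (mod 93), i.e. 44x ≡ 1 (mod 93).
Multiplying by 44⁻¹ = 74 gives x ≡ 74·1 = 74 ≡ 74 (mod 93).
Check: g(74) = 44·74 + 4 = 3260 = 35·93 + 5 ≡ 5 (mod 93).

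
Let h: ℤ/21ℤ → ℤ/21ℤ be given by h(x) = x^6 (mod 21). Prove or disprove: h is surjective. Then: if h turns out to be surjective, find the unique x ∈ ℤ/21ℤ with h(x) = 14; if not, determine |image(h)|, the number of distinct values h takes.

h(1) = 1^6 = 1.
h(2): Repeated squaring mod 21: 2^1 ≡ 2, 2^2 ≡ 2² = 4, 2^4 ≡ 4² = 16. Since 6 = 4 + 2, 2^6 ≡ 16·4: 16·4 = 64 ≡ 1. So 2^6 ≡ 1 (mod 21).
So h(1) = h(2) = 1 while 1 ≠ 2, hence h is not injective.
A non-injective map from the 21-element set ℤ/21ℤ to itself takes at most 20 distinct values, so it cannot be surjective. Therefore h is not surjective.
Since h is not surjective, we determine |image(h)|. Computing x^6 mod 21 for each x (by repeated squaring, reducing mod 21 at every step), the values h(0), h(1), …, h(20) are: 0, 1, 1, 15, 1, 1, 15, 7, 1, 15, 1, 1, 15, 1, 7, 15, 1, 1, 15, 1, 1.
The distinct values are {0, 1, 7, 15}; there are 4 of them.

4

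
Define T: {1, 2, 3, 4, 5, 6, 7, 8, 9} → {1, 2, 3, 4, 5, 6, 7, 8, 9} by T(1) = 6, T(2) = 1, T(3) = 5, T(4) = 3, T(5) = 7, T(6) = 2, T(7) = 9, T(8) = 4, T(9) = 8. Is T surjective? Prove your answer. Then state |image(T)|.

Every element of the codomain has a preimage: 1 = T(2), 2 = T(6), 3 = T(4), 4 = T(8), 5 = T(3), 6 = T(1), 7 = T(5), 8 = T(9), 9 = T(7).
Therefore T is surjective.
The image of T is {1, 2, 3, 4, 5, 6, 7, 8, 9}, which has 9 elements.

9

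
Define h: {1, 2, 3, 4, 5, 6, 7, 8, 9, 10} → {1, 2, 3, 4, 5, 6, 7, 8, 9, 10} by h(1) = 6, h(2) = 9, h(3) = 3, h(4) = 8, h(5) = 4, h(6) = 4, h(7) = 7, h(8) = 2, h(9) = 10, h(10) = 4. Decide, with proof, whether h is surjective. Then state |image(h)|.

No element maps to 1, so h is not surjective.
The image of h is {2, 3, 4, 6, 7, 8, 9, 10}, which has 8 elements.

8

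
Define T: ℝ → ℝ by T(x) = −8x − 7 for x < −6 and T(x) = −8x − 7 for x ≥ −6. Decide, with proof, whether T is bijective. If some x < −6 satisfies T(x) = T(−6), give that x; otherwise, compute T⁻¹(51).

Both pieces are strictly decreasing (slopes −8 and −8), so each is injective on its own interval.
The left piece maps (−∞, −6) onto (41, ∞); the right piece maps [−6, ∞) onto (−∞, 41].
Since 41 = 41, the images partition ℝ: T is injective and surjective, hence bijective.
Because the two images are disjoint, no x < −6 has T(x) = T(−6), so we compute T⁻¹(51): 51 lies in (41, ∞), so solve −8x − 7 = 51: x = (51 + 7)/(−8) = −29/4.

-29/4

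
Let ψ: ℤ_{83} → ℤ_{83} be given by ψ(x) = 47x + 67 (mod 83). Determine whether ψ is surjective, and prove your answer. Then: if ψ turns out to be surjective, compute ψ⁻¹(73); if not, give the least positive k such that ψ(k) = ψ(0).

69

Since gcd(47, 83) = 1, 47 is invertible modulo 83. Euclid's algorithm: 83 = 1·47 + 36, 47 = 1·36 + 11, 36 = 3·11 + 3, 11 = 3·3 + 2, 3 = 1·2 + 1; back-substituting gives 1 = 53·47 − 30·83, so 47⁻¹ ≡ 53 (mod 83).
Then y ↦ 53(y − 67) is a two-sided inverse to ψ, so every y ∈ ℤ_{83} has a preimage.
So ψ is surjective.
Since ψ is surjective, we compute ψ⁻¹(73): solve 47x + 67 ≡ 73 (mod 83), i.e. 47x ≡ 6 (mod 83).
Multiplying by 47⁻¹ = 53 gives x ≡ 53·6 = 318 = 3·83 + 69 ≡ 69 (mod 83).
Check: ψ(69) = 47·69 + 67 = 3310 = 39·83 + 73 ≡ 73 (mod 83).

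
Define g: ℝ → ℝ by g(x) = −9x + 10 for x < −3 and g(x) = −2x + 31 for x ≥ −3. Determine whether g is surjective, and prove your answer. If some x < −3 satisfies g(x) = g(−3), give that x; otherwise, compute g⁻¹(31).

0

Both pieces are strictly decreasing (slopes −9 and −2), so each is injective on its own interval.
The left piece maps (−∞, −3) onto (37, ∞); the right piece maps [−3, ∞) onto (−∞, 37].
These images together cover ℝ, so g is surjective.
Because the two images are disjoint, no x < −3 has g(x) = g(−3), so we compute g⁻¹(31): 31 lies in (−∞, 37], so solve −2x + 31 = 31: x = (31 − 31)/(−2) = 0.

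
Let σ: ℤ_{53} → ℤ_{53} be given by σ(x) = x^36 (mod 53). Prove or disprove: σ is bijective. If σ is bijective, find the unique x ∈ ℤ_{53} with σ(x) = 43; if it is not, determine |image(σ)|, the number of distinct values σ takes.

σ(2): Repeated squaring mod 53: 2^1 ≡ 2, 2^2 ≡ 2² = 4, 2^4 ≡ 4² = 16, 2^8 ≡ 16² = 256 ≡ 44, 2^16 ≡ 44² = 1936 ≡ 28, 2^32 ≡ 28² = 784 ≡ 42. Since 36 = 32 + 4, 2^36 ≡ 42·16: 42·16 = 672 ≡ 36. So 2^36 ≡ 36 (mod 53).
σ(7): Repeated squaring mod 53: 7^1 ≡ 7, 7^2 ≡ 7² = 49, 7^4 ≡ 49² = 2401 ≡ 16, 7^8 ≡ 16² = 256 ≡ 44, 7^16 ≡ 44² = 1936 ≡ 28, 7^32 ≡ 28² = 784 ≡ 42. Since 36 = 32 + 4, 7^36 ≡ 42·16: 42·16 = 672 ≡ 36. So 7^36 ≡ 36 (mod 53).
So σ(2) = σ(7) = 36 while 2 ≠ 7, therefore σ is not injective, hence not bijective.
Since σ is not bijective, we determine |image(σ)|. Computing x^36 mod 53 for each x (by repeated squaring, reducing mod 53 at every step), the values σ(0), σ(1), …, σ(52) are: 0, 1, 36, 46, 24, 49, 13, 36, 16, 49, 15, 44, 44, 42, 24, 28, 46, 10, 15, 42, 10, 13, 47, 1, 47, 16, 28, 28, 16, 47, 1, 47, 13, 10, 42, 15, 10, 46, 28, 24, 42, 44, 44, 15, 49, 16, 36, 13, 49, 24, 46, 36, 1.
The distinct values are {0, 1, 10, 13, 15, 16, 24, 28, 36, 42, 44, 46, 47, 49}; there are 14 of them.

14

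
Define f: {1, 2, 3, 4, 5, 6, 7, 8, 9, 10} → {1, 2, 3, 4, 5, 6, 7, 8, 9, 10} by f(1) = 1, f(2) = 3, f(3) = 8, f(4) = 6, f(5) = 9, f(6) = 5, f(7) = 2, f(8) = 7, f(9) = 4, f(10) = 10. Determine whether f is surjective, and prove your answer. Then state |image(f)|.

10

Every element of the codomain has a preimage: 1 = f(1), 2 = f(7), 3 = f(2), 4 = f(9), 5 = f(6), 6 = f(4), 7 = f(8), 8 = f(3), 9 = f(5), 10 = f(10).
So f is surjective.
The image of f is {1, 2, 3, 4, 5, 6, 7, 8, 9, 10}, which has 10 elements.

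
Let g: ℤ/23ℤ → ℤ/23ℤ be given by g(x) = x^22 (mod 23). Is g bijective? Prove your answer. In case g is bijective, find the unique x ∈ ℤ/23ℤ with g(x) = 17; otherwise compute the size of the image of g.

2

g(1) = 1^22 = 1.
g(2): Repeated squaring mod 23: 2^1 ≡ 2, 2^2 ≡ 2² = 4, 2^4 ≡ 4² = 16, 2^8 ≡ 16² = 256 ≡ 3, 2^16 ≡ 3² = 9. Since 22 = 16 + 4 + 2, 2^22 ≡ 9·16·4: 9·16 = 144 ≡ 6, then 6·4 = 24 ≡ 1. So 2^22 ≡ 1 (mod 23).
So g(1) = g(2) = 1 while 1 ≠ 2, so g is not injective, hence not bijective.
Since g is not bijective, we determine |image(g)|. Computing x^22 mod 23 for each x (by repeated squaring, reducing mod 23 at every step), the values g(0), g(1), …, g(22) are: 0, 1, 1, 1, 1, 1, 1, 1, 1, 1, 1, 1, 1, 1, 1, 1, 1, 1, 1, 1, 1, 1, 1.
The distinct values are {0, 1}; there are 2 of them.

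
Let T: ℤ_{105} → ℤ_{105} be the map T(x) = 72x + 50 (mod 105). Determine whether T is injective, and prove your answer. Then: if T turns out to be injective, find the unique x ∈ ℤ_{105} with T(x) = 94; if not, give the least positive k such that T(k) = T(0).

35

We have gcd(72, 105) = 3 > 1. Taking x_1 = 0 and x_2 = 35: T(0) = 50 and T(35) = 72·35 + 50 = 2570 ≡ 50 (mod 105).
So T(0) = T(35) while 0 ≠ 35, therefore T is not injective.
Since T is not injective, we find the least positive k with T(k) = T(0): this means 72k ≡ 0 (mod 105), i.e. 105 ∣ 72k. Since gcd(72, 105) = 3, dividing through by 3 this holds exactly when 35 ∣ 24k, and as gcd(24, 35) = 1, exactly when 35 ∣ k.
The smallest positive such k is 35.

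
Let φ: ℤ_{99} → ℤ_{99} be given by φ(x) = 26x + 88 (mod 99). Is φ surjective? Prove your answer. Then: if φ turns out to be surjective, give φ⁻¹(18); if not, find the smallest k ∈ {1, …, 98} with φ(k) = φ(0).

By definition, surjectivity means every element of the codomain has a preimage under φ.
Since gcd(26, 99) = 1, 26 is invertible modulo 99. Euclid's algorithm: 99 = 3·26 + 21, 26 = 1·21 + 5, 21 = 4·5 + 1; back-substituting gives 1 = 80·26 − 21·99, so 26⁻¹ ≡ 80 (mod 99).
Then y ↦ 80(y − 88) is a two-sided inverse to φ, so every y ∈ ℤ_{99} has a preimage.
Thus φ is surjective.
Since φ is surjective, we compute φ⁻¹(18): solve 26x + 88 ≡ 18 (mod 99), i.e. 26x ≡ 29 (mod 99).
Multiplying by 26⁻¹ = 80 gives x ≡ 80·29 = 2320 = 23·99 + 43 ≡ 43 (mod 99).
Check: φ(43) = 26·43 + 88 = 1206 = 12·99 + 18 ≡ 18 (mod 99).

43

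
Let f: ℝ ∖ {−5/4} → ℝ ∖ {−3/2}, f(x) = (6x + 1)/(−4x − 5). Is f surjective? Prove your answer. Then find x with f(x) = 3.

-8/9

For any y ≠ −3/2, solving y(−4x − 5) = 6x + 1 for x gives a well-defined x ≠ −5/4. So f is surjective.
Solving f(x) = 3: cross-multiplying gives 6x + 1 = 3(−4x − 5), which rearranges to 18x = −16, so x = −8/9.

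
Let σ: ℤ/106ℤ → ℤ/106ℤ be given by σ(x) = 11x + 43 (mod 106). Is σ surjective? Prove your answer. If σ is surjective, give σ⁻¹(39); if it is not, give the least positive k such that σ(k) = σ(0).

96

Recall that surjectivity means every element of the codomain has a preimage under σ.
Since gcd(11, 106) = 1, 11 is invertible modulo 106. Euclid's algorithm: 106 = 9·11 + 7, 11 = 1·7 + 4, 7 = 1·4 + 3, 4 = 1·3 + 1; back-substituting gives 1 = 29·11 − 3·106, so 11⁻¹ ≡ 29 (mod 106).
For any y ∈ ℤ/106ℤ, x = 29(y − 43) mod 106 satisfies σ(x) = 11·29(y − 43) + 43 ≡ y (since 11·29 ≡ 1 mod 106). So every y has a preimage.
Therefore σ is surjective.
Since σ is surjective, we find σ⁻¹(39): we need 11x ≡ 39 − 43 ≡ 102 (mod 106). Using 11⁻¹ = 29: x ≡ 29·102 = 2958 = 27·106 + 96, so x = 96.
Check: σ(96) = 11·96 + 43 = 1099 = 10·106 + 39 ≡ 39 (mod 106).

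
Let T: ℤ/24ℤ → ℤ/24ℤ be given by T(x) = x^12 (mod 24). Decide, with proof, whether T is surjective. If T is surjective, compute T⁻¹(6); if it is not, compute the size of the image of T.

4

T(2): Repeated squaring mod 24: 2^1 ≡ 2, 2^2 ≡ 2² = 4, 2^4 ≡ 4² = 16, 2^8 ≡ 16² = 256 ≡ 16. Since 12 = 8 + 4, 2^12 ≡ 16·16: 16·16 = 256 ≡ 16. So 2^12 ≡ 16 (mod 24).
T(4): Repeated squaring mod 24: 4^1 ≡ 4, 4^2 ≡ 4² = 16, 4^4 ≡ 16² = 256 ≡ 16, 4^8 ≡ 16² = 256 ≡ 16. Since 12 = 8 + 4, 4^12 ≡ 16·16: 16·16 = 256 ≡ 16. So 4^12 ≡ 16 (mod 24).
So T(2) = T(4) = 16 while 2 ≠ 4, therefore T is not injective.
A non-injective map from the 24-element set ℤ/24ℤ to itself takes at most 23 distinct values, so it cannot be surjective. Hence T is not surjective.
Since T is not surjective, we determine |image(T)|. Computing x^12 mod 24 for each x (by repeated squaring, reducing mod 24 at every step), the values T(0), T(1), …, T(23) are: 0, 1, 16, 9, 16, 1, 0, 1, 16, 9, 16, 1, 0, 1, 16, 9, 16, 1, 0, 1, 16, 9, 16, 1.
The distinct values are {0, 1, 9, 16}; there are 4 of them.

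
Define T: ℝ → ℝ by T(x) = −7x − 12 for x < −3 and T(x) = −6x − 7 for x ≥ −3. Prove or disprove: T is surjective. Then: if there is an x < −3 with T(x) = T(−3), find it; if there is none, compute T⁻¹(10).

-23/7

Both pieces are strictly decreasing (slopes −7 and −6), so each is injective on its own interval.
The left piece maps (−∞, −3) onto (9, ∞); the right piece maps [−3, ∞) onto (−∞, 11].
The union (9, ∞) ∪ (−∞, 11] covers ℝ, so T is surjective.
For the follow-up: the images overlap, so an x < −3 with T(x) = T(−3) exists. T(−3) = 11; solving −7x − 12 = 11 for x < −3 gives x = (11 + 12)/(−7) = −23/7.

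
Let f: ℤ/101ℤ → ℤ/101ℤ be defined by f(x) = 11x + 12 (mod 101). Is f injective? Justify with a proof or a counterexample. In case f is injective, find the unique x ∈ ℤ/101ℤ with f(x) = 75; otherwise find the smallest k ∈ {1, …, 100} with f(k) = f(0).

By definition, injectivity means: for all s, t in the domain, f(s) = f(t) implies s = t.
If f(s) = f(t), then 11s ≡ 11t (mod 101). Because gcd(11, 101) = 1, we may cancel 11 to get s ≡ t (mod 101).
Therefore f is injective.
We now compute 11⁻¹ mod 101 explicitly. Euclid's algorithm: 101 = 9·11 + 2, 11 = 5·2 + 1; back-substituting gives 1 = 46·11 − 5·101, so 11⁻¹ ≡ 46 (mod 101).
Since f is injective, we find f⁻¹(75): we need 11x ≡ 75 − 12 ≡ 63 (mod 101). Using 11⁻¹ = 46: x ≡ 46·63 = 2898 = 28·101 + 70, so x = 70.
Check: f(70) = 11·70 + 12 = 782 = 7·101 + 75 ≡ 75 (mod 101).

70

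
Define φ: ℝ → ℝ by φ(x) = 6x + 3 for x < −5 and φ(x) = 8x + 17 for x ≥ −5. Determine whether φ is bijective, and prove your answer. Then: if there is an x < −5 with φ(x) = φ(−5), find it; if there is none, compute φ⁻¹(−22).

-39/8

Both pieces are strictly increasing (slopes 6 and 8), so each is injective on its own interval.
The left piece maps (−∞, −5) onto (−∞, −27); the right piece maps [−5, ∞) onto [−23, ∞).
The images leave a gap (−27 has no preimage), so φ is not surjective, hence not bijective.
Because the two images are disjoint, no x < −5 has φ(x) = φ(−5), so we compute φ⁻¹(−22): −22 lies in [−23, ∞), so solve 8x + 17 = −22: x = (−22 − 17)/8 = −39/8.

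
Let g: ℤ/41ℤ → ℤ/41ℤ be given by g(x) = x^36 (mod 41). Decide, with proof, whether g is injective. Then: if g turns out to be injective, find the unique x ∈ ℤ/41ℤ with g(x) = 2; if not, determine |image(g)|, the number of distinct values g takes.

g(4): Repeated squaring mod 41: 4^1 ≡ 4, 4^2 ≡ 4² = 16, 4^4 ≡ 16² = 256 ≡ 10, 4^8 ≡ 10² = 100 ≡ 18, 4^16 ≡ 18² = 324 ≡ 37, 4^32 ≡ 37² = 1369 ≡ 16. Since 36 = 32 + 4, 4^36 ≡ 16·10: 16·10 = 160 ≡ 37. So 4^36 ≡ 37 (mod 41).
g(5): Repeated squaring mod 41: 5^1 ≡ 5, 5^2 ≡ 5² = 25, 5^4 ≡ 25² = 625 ≡ 10, 5^8 ≡ 10² = 100 ≡ 18, 5^16 ≡ 18² = 324 ≡ 37, 5^32 ≡ 37² = 1369 ≡ 16. Since 36 = 32 + 4, 5^36 ≡ 16·10: 16·10 = 160 ≡ 37. So 5^36 ≡ 37 (mod 41).
So g(4) = g(5) = 37 while 4 ≠ 5, thus g is not injective.
Since g is not injective, we determine |image(g)|. Computing x^36 mod 41 for each x (by repeated squaring, reducing mod 41 at every step), the values g(0), g(1), …, g(40) are: 0, 1, 18, 40, 37, 37, 23, 25, 10, 1, 10, 31, 4, 23, 40, 4, 16, 31, 18, 25, 16, 16, 25, 18, 31, 16, 4, 40, 23, 4, 31, 10, 1, 10, 25, 23, 37, 37, 40, 18, 1.
The distinct values are {0, 1, 4, 10, 16, 18, 23, 25, 31, 37, 40}; there are 11 of them.

11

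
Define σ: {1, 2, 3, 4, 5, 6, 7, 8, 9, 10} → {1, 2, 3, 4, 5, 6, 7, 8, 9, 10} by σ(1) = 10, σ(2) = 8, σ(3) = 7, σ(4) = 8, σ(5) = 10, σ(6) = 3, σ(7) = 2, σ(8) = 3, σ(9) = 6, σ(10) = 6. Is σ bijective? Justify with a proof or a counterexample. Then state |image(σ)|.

6

σ(2) = 8 = σ(4) with 2 ≠ 4, so σ is not injective, hence not bijective.
The image of σ is {2, 3, 6, 7, 8, 10}, which has 6 elements.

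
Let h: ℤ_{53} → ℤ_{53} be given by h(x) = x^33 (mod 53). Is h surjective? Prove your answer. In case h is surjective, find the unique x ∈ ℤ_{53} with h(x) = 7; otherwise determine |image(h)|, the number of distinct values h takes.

Since 53 is prime, the nonzero elements of ℤ_{53} form a cyclic group of order 52.
As gcd(33, 52) = 1, raising to the 33rd power is a bijection on this group: if s^33 ≡ t^33 then (st^{−1})^33 = 1, and the only element of order dividing gcd(33, 52) = 1 is 1, so s = t.
With h(0) = 0 this makes h injective on all of ℤ_{53}, hence bijective (finite equal-size domain and codomain). In particular h is surjective.
Since h is surjective, we find the preimage of 7. The inverse of x ↦ x^33 on (ℤ_{53})^× is x ↦ x^41, because 33·41 = 1353 = 26·52 + 1 ≡ 1 (mod 52) and x^{52} = 1 for x ≠ 0 (Fermat). So h⁻¹(7) = 7^41 mod 53.
Repeated squaring mod 53: 7^1 ≡ 7, 7^2 ≡ 7² = 49, 7^4 ≡ 49² = 2401 ≡ 16, 7^8 ≡ 16² = 256 ≡ 44, 7^16 ≡ 44² = 1936 ≡ 28, 7^32 ≡ 28² = 784 ≡ 42. Since 41 = 32 + 8 + 1, 7^41 ≡ 42·44·7: 42·44 = 1848 ≡ 46, then 46·7 = 322 ≡ 4. So 7^41 ≡ 4 (mod 53).
Hence h⁻¹(7) = 4.

4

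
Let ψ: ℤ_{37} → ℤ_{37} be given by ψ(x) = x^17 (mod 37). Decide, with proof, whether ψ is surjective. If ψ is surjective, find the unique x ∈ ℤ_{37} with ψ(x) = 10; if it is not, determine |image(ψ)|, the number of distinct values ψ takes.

26

Since 37 is prime, the nonzero elements of ℤ_{37} form a cyclic group of order 36.
As gcd(17, 36) = 1, raising to the 17th power is a bijection on this group: if a^17 ≡ b^17 then (ab^{−1})^17 = 1, and the only element of order dividing gcd(17, 36) = 1 is 1, so a = b.
With ψ(0) = 0 this makes ψ injective on all of ℤ_{37}, hence bijective (finite equal-size domain and codomain). In particular ψ is surjective.
Since ψ is surjective, we find the preimage of 10. The inverse of x ↦ x^17 on (ℤ_{37})^× is x ↦ x^17, because 17·17 = 289 = 8·36 + 1 ≡ 1 (mod 36) and x^{36} = 1 for x ≠ 0 (Fermat). So ψ⁻¹(10) = 10^17 mod 37.
Repeated squaring mod 37: 10^1 ≡ 10, 10^2 ≡ 10² = 100 ≡ 26, 10^4 ≡ 26² = 676 ≡ 10, 10^8 ≡ 10² = 100 ≡ 26, 10^16 ≡ 26² = 676 ≡ 10. Since 17 = 16 + 1, 10^17 ≡ 10·10: 10·10 = 100 ≡ 26. So 10^17 ≡ 26 (mod 37).
Hence ψ⁻¹(10) = 26.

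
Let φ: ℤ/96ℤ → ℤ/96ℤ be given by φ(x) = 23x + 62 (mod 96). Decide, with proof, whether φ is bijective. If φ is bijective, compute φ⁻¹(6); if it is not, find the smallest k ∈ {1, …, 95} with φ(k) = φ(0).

If φ(u) = φ(v), then 23u ≡ 23v (mod 96). Because gcd(23, 96) = 1, we may cancel 23 to get u ≡ v (mod 96).
We now compute 23⁻¹ mod 96 explicitly. Euclid's algorithm: 96 = 4·23 + 4, 23 = 5·4 + 3, 4 = 1·3 + 1; back-substituting gives 1 = 71·23 − 17·96, so 23⁻¹ ≡ 71 (mod 96).
Then y ↦ 71(y − 62) is a two-sided inverse to φ, so every y ∈ ℤ/96ℤ has a preimage.
So φ is bijective.
Since φ is bijective, we find φ⁻¹(6): we need 23x ≡ 6 − 62 ≡ 40 (mod 96). Using 23⁻¹ = 71: x ≡ 71·40 = 2840 = 29·96 + 56, so x = 56.
Check: φ(56) = 23·56 + 62 = 1350 = 14·96 + 6 ≡ 6 (mod 96).

56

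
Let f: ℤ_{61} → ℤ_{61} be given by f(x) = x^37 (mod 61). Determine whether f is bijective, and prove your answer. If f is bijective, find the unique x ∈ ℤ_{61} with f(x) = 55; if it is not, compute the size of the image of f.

Since 61 is prime, the nonzero elements of ℤ_{61} form a cyclic group of order 60.
As gcd(37, 60) = 1, raising to the 37th power is a bijection on this group: if u^37 ≡ v^37 then (uv^{−1})^37 = 1, and the only element of order dividing gcd(37, 60) = 1 is 1, so u = v.
With f(0) = 0 this makes f injective on all of ℤ_{61}, hence bijective (finite equal-size domain and codomain). In particular f is bijective.
Since f is bijective, we find the preimage of 55. The inverse of x ↦ x^37 on (ℤ_{61})^× is x ↦ x^13, because 37·13 = 481 = 8·60 + 1 ≡ 1 (mod 60) and x^{60} = 1 for x ≠ 0 (Fermat). So f⁻¹(55) = 55^13 mod 61.
Repeated squaring mod 61: 55^1 ≡ 55, 55^2 ≡ 55² = 3025 ≡ 36, 55^4 ≡ 36² = 1296 ≡ 15, 55^8 ≡ 15² = 225 ≡ 42. Since 13 = 8 + 4 + 1, 55^13 ≡ 42·15·55: 42·15 = 630 ≡ 20, then 20·55 = 1100 ≡ 2. So 55^13 ≡ 2 (mod 61).
Hence f⁻¹(55) = 2.

2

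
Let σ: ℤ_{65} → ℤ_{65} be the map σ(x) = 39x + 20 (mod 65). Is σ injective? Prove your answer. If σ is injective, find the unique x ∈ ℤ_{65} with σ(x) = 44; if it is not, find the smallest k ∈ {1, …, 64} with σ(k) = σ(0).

Recall: injectivity means: for all a, b in the domain, σ(a) = σ(b) implies a = b.
We have gcd(39, 65) = 13 > 1. Taking a = 0 and b = 5: σ(0) = 20 and σ(5) = 39·5 + 20 = 215 ≡ 20 (mod 65).
So σ(0) = σ(5) while 0 ≠ 5, hence σ is not injective.
Since σ is not injective, we find the least positive k with σ(k) = σ(0): this means 39k ≡ 0 (mod 65), i.e. 65 ∣ 39k. Since gcd(39, 65) = 13, dividing through by 13 this holds exactly when 5 ∣ 3k, and as gcd(3, 5) = 1, exactly when 5 ∣ k.
The smallest positive such k is 5.

5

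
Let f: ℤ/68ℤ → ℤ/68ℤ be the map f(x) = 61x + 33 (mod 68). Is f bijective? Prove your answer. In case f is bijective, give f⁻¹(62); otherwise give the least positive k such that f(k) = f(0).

25

Recall that f is injective if f(a) = f(b) implies a = b.
Suppose f(a) = f(b) in ℤ/68ℤ. Then 61a + 33 ≡ 61b + 33 (mod 68), thus 61(a − b) ≡ 0 (mod 68).
Since gcd(61, 68) = 1, 61 is invertible modulo 68, therefore a − b ≡ 0 (mod 68), i.e. a = b.
We now compute 61⁻¹ mod 68 explicitly. Euclid's algorithm: 68 = 1·61 + 7, 61 = 8·7 + 5, 7 = 1·5 + 2, 5 = 2·2 + 1; back-substituting gives 1 = 29·61 − 26·68, so 61⁻¹ ≡ 29 (mod 68).
Then y ↦ 29(y − 33) is a two-sided inverse to f, so every y ∈ ℤ/68ℤ has a preimage.
So f is bijective.
Since f is bijective, we find f⁻¹(62): we need 61x ≡ 62 − 33 ≡ 29 (mod 68). Using 61⁻¹ = 29: x ≡ 29·29 = 841 = 12·68 + 25, so x = 25.
Check: f(25) = 61·25 + 33 = 1558 = 22·68 + 62 ≡ 62 (mod 68).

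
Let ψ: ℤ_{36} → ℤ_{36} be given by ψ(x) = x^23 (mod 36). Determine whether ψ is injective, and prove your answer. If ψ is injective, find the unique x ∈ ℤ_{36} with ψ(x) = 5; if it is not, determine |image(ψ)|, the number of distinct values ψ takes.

ψ(0) = 0^23 = 0.
ψ(6): Repeated squaring mod 36: 6^1 ≡ 6, 6^2 ≡ 6² = 36 ≡ 0, 6^4 ≡ 0² = 0, 6^8 ≡ 0² = 0, 6^16 ≡ 0² = 0. Since 23 = 16 + 4 + 2 + 1, 6^23 ≡ 0·0·0·6: 0·0 = 0, then 0·0 = 0, then 0·6 = 0. So 6^23 ≡ 0 (mod 36).
So ψ(0) = ψ(6) = 0 while 0 ≠ 6, therefore ψ is not injective.
Since ψ is not injective, we determine |image(ψ)|. Computing x^23 mod 36 for each x (by repeated squaring, reducing mod 36 at every step), the values ψ(0), ψ(1), …, ψ(35) are: 0, 1, 32, 27, 16, 29, 0, 31, 8, 9, 28, 23, 0, 25, 20, 27, 4, 17, 0, 19, 32, 9, 16, 11, 0, 13, 8, 27, 28, 5, 0, 7, 20, 9, 4, 35.
The distinct values are {0, 1, 4, 5, 7, 8, 9, 11, 13, 16, 17, 19, 20, 23, 25, 27, 28, 29, 31, 32, 35}; there are 21 of them.

21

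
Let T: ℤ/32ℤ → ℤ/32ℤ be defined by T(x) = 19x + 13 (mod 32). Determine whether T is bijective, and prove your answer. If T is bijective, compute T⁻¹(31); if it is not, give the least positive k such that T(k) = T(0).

6

By definition, injectivity means: for all s, t in the domain, T(s) = T(t) implies s = t.
If T(s) = T(t), then 19s ≡ 19t (mod 32). Because gcd(19, 32) = 1, we may cancel 19 to get s ≡ t (mod 32).
We now compute 19⁻¹ mod 32 explicitly. Euclid's algorithm: 32 = 1·19 + 13, 19 = 1·13 + 6, 13 = 2·6 + 1; back-substituting gives 1 = 27·19 − 16·32, so 19⁻¹ ≡ 27 (mod 32).
For any y ∈ ℤ/32ℤ, x = 27(y − 13) mod 32 satisfies T(x) = 19·27(y − 13) + 13 ≡ y (since 19·27 ≡ 1 mod 32). So every y has a preimage.
Thus T is bijective.
Since T is bijective, we compute T⁻¹(31): solve 19x + 13 ≡ 31 (mod 32), i.e. 19x ≡ 18 (mod 32).
Multiplying by 19⁻¹ = 27 gives x ≡ 27·18 = 486 = 15·32 + 6 ≡ 6 (mod 32).
Check: T(6) = 19·6 + 13 = 127 = 3·32 + 31 ≡ 31 (mod 32).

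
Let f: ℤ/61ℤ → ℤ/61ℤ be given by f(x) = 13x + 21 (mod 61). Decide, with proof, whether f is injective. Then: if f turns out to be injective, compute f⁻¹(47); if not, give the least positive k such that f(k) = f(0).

2

By definition, f is injective when f(u) = f(v) forces u = v.
Suppose f(u) = f(v) in ℤ/61ℤ. Then 13u + 21 ≡ 13v + 21 (mod 61), thus 13(u − v) ≡ 0 (mod 61).
Since gcd(13, 61) = 1, 13 is invertible modulo 61, hence u − v ≡ 0 (mod 61), i.e. u = v.
So f is injective.
We now compute 13⁻¹ mod 61 explicitly. Euclid's algorithm: 61 = 4·13 + 9, 13 = 1·9 + 4, 9 = 2·4 + 1; back-substituting gives 1 = 47·13 − 10·61, so 13⁻¹ ≡ 47 (mod 61).
Since f is injective, we compute f⁻¹(47): solve 13x + 21 ≡ 47 (mod 61), i.e. 13x ≡ 26 (mod 61).
Multiplying by 13⁻¹ = 47 gives x ≡ 47·26 = 1222 = 20·61 + 2 ≡ 2 (mod 61).
Check: f(2) = 13·2 + 21 = 47 ≡ 47 (mod 61).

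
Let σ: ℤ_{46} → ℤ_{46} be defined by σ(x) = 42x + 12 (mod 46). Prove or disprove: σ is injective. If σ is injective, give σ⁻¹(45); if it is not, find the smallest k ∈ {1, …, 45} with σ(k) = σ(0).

23

We have gcd(42, 46) = 2 > 1. Taking u = 0 and v = 23: σ(0) = 12 and σ(23) = 42·23 + 12 = 978 ≡ 12 (mod 46).
So σ(0) = σ(23) while 0 ≠ 23, therefore σ is not injective.
Since σ is not injective, we find the least positive k with σ(k) = σ(0): this means 42k ≡ 0 (mod 46), i.e. 46 ∣ 42k. Since gcd(42, 46) = 2, dividing through by 2 this holds exactly when 23 ∣ 21k, and as gcd(21, 23) = 1, exactly when 23 ∣ k.
The smallest positive such k is 23.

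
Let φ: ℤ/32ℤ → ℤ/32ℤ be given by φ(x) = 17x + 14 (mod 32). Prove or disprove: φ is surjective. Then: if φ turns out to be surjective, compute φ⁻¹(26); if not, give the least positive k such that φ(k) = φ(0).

12

Since gcd(17, 32) = 1, 17 is invertible modulo 32. Euclid's algorithm: 32 = 1·17 + 15, 17 = 1·15 + 2, 15 = 7·2 + 1; back-substituting gives 1 = 17·17 − 9·32, so 17⁻¹ ≡ 17 (mod 32).
For any y ∈ ℤ/32ℤ, x = 17(y − 14) mod 32 satisfies φ(x) = 17·17(y − 14) + 14 ≡ y (since 17·17 ≡ 1 mod 32). So every y has a preimage.
Hence φ is surjective.
Since φ is surjective, we compute φ⁻¹(26): solve 17x + 14 ≡ 26 (mod 32), i.e. 17x ≡ 12 (mod 32).
Multiplying by 17⁻¹ = 17 gives x ≡ 17·12 = 204 = 6·32 + 12 ≡ 12 (mod 32).
Check: φ(12) = 17·12 + 14 = 218 = 6·32 + 26 ≡ 26 (mod 32).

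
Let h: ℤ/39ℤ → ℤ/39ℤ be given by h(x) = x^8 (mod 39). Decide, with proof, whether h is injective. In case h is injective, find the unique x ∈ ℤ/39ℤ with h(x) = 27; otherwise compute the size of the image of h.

8

h(1) = 1^8 = 1.
h(5): Repeated squaring mod 39: 5^1 ≡ 5, 5^2 ≡ 5² = 25, 5^4 ≡ 25² = 625 ≡ 1, 5^8 ≡ 1² = 1. So 5^8 ≡ 1 (mod 39).
So h(1) = h(5) = 1 while 1 ≠ 5, thus h is not injective.
Since h is not injective, we determine |image(h)|. Computing x^8 mod 39 for each x (by repeated squaring, reducing mod 39 at every step), the values h(0), h(1), …, h(38) are: 0, 1, 22, 9, 16, 1, 3, 16, 1, 3, 22, 22, 27, 13, 1, 9, 22, 16, 27, 16, 16, 27, 16, 22, 9, 1, 13, 27, 22, 22, 3, 1, 16, 3, 1, 16, 9, 22, 1.
The distinct values are {0, 1, 3, 9, 13, 16, 22, 27}; there are 8 of them.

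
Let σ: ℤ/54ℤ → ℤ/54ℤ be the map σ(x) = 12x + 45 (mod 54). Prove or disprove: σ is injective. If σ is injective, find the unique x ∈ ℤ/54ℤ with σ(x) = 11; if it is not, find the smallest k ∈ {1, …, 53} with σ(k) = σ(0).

9

We have gcd(12, 54) = 6 > 1. Taking u = 0 and v = 9: σ(0) = 45 and σ(9) = 12·9 + 45 = 153 ≡ 45 (mod 54).
So σ(0) = σ(9) while 0 ≠ 9, thus σ is not injective.
Since σ is not injective, we find the least positive k with σ(k) = σ(0): this means 12k ≡ 0 (mod 54), i.e. 54 ∣ 12k. Since gcd(12, 54) = 6, dividing through by 6 this holds exactly when 9 ∣ 2k, and as gcd(2, 9) = 1, exactly when 9 ∣ k.
The smallest positive such k is 9.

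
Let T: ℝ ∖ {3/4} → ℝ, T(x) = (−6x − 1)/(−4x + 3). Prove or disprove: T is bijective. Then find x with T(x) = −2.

5/14

If T(x) = 3/2, cross-multiplying gives −4(−6x − 1) = −6(−4x + 3), which simplifies to 4 = −18 — false.  So 3/2 has no preimage and T is not surjective.
Thus T is not bijective.
Solving T(x) = −2: cross-multiplying gives −6x − 1 = −2(−4x + 3), which rearranges to −14x = −5, so x = 5/14.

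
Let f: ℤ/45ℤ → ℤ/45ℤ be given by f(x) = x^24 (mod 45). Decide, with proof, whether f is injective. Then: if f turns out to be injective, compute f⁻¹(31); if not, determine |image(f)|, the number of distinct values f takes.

4

f(1) = 1^24 = 1.
f(2): Repeated squaring mod 45: 2^1 ≡ 2, 2^2 ≡ 2² = 4, 2^4 ≡ 4² = 16, 2^8 ≡ 16² = 256 ≡ 31, 2^16 ≡ 31² = 961 ≡ 16. Since 24 = 16 + 8, 2^24 ≡ 16·31: 16·31 = 496 ≡ 1. So 2^24 ≡ 1 (mod 45).
So f(1) = f(2) = 1 while 1 ≠ 2, so f is not injective.
Since f is not injective, we determine |image(f)|. Computing x^24 mod 45 for each x (by repeated squaring, reducing mod 45 at every step), the values f(0), f(1), …, f(44) are: 0, 1, 1, 36, 1, 10, 36, 1, 1, 36, 10, 1, 36, 1, 1, 0, 1, 1, 36, 1, 10, 36, 1, 1, 36, 10, 1, 36, 1, 1, 0, 1, 1, 36, 1, 10, 36, 1, 1, 36, 10, 1, 36, 1, 1.
The distinct values are {0, 1, 10, 36}; there are 4 of them.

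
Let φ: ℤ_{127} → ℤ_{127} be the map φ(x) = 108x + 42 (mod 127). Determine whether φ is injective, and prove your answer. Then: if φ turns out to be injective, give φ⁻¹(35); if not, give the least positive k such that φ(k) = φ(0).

If φ(u) = φ(v), then 108u ≡ 108v (mod 127). Because gcd(108, 127) = 1, we may cancel 108 to get u ≡ v (mod 127).
Therefore φ is injective.
We now compute 108⁻¹ mod 127 explicitly. Euclid's algorithm: 127 = 1·108 + 19, 108 = 5·19 + 13, 19 = 1·13 + 6, 13 = 2·6 + 1; back-substituting gives 1 = 20·108 − 17·127, so 108⁻¹ ≡ 20 (mod 127).
Since φ is injective, we find φ⁻¹(35): we need 108x ≡ 35 − 42 ≡ 120 (mod 127). Using 108⁻¹ = 20: x ≡ 20·120 = 2400 = 18·127 + 114, so x = 114.
Check: φ(114) = 108·114 + 42 = 12354 = 97·127 + 35 ≡ 35 (mod 127).

114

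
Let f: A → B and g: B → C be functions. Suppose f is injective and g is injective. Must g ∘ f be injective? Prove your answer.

injective

Suppose (g ∘ f)(u) = (g ∘ f)(v), i.e. g(f(u)) = g(f(v)).
Since g is injective, f(u) = f(v). Since f is injective, u = v. Therefore g ∘ f is injective.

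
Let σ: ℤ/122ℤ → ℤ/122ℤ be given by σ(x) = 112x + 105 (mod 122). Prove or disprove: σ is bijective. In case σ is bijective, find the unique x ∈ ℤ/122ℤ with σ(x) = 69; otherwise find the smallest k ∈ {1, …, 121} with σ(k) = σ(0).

61

By definition, injectivity means: for all x_1, x_2 in the domain, σ(x_1) = σ(x_2) implies x_1 = x_2.
We have gcd(112, 122) = 2 > 1. Taking x_1 = 0 and x_2 = 61: σ(0) = 105 and σ(61) = 112·61 + 105 = 6937 ≡ 105 (mod 122).
So σ(0) = σ(61) while 0 ≠ 61, therefore σ is not injective, hence not bijective.
Since σ is not bijective, we find the least positive k with σ(k) = σ(0): this means 112k ≡ 0 (mod 122), i.e. 122 ∣ 112k. Since gcd(112, 122) = 2, dividing through by 2 this holds exactly when 61 ∣ 56k, and as gcd(56, 61) = 1, exactly when 61 ∣ k.
The smallest positive such k is 61.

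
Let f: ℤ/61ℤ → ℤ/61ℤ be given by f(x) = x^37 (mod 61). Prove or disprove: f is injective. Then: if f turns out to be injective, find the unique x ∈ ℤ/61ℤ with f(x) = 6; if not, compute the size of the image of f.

Since 61 is prime, the nonzero elements of ℤ/61ℤ form a cyclic group of order 60.
As gcd(37, 60) = 1, raising to the 37th power is a bijection on this group: if x_1^37 ≡ x_2^37 then (x_1x_2^{−1})^37 = 1, and the only element of order dividing gcd(37, 60) = 1 is 1, so x_1 = x_2.
With f(0) = 0 this makes f injective on all of ℤ/61ℤ, hence bijective (finite equal-size domain and codomain). In particular f is injective.
Since f is injective, we find the preimage of 6. The inverse of x ↦ x^37 on (ℤ/61ℤ)^× is x ↦ x^13, because 37·13 = 481 = 8·60 + 1 ≡ 1 (mod 60) and x^{60} = 1 for x ≠ 0 (Fermat). So f⁻¹(6) = 6^13 mod 61.
Repeated squaring mod 61: 6^1 ≡ 6, 6^2 ≡ 6² = 36, 6^4 ≡ 36² = 1296 ≡ 15, 6^8 ≡ 15² = 225 ≡ 42. Since 13 = 8 + 4 + 1, 6^13 ≡ 42·15·6: 42·15 = 630 ≡ 20, then 20·6 = 120 ≡ 59. So 6^13 ≡ 59 (mod 61).
Hence f⁻¹(6) = 59.

59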